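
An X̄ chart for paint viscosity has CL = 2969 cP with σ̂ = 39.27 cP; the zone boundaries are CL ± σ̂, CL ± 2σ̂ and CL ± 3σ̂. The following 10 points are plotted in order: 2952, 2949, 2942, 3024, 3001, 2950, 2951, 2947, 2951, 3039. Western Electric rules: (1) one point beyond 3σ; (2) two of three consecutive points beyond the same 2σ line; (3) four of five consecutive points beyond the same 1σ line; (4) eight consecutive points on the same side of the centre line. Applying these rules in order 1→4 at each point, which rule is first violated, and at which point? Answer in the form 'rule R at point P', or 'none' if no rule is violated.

none

Zone of each point (C = within 1σ̂, B = 1σ̂–2σ̂, A = 2σ̂–3σ̂, * = beyond 3σ̂; sign = side of CL): 1:-C, 2:-C, 3:-C, 4:+B, 5:+C, 6:-C, 7:-C, 8:-C, 9:-C, 10:+B
No rule fires across all 10 points.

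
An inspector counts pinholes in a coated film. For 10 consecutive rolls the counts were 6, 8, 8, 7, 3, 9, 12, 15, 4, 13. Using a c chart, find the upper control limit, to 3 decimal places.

c̄ = (6 + 8 + 8 + 7 + 3 + 9 + 12 + 15 + 4 + 13) / 10 = 85 / 10 = 8.5000
UCL = c̄ + 3√c̄ = 8.5000 + 3 × √8.5000 = 8.5000 + 3 × 2.9155 = 17.2464

17.246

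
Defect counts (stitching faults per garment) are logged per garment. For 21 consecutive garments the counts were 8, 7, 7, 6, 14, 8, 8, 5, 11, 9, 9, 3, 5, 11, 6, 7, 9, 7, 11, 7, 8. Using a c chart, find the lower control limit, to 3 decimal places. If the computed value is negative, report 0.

0.000

c̄ = (8 + 7 + 7 + 6 + 14 + 8 + 8 + 5 + 11 + 9 + 9 + 3 + 5 + 11 + 6 + 7 + 9 + 7 + 11 + 7 + 8) / 21 = 166 / 21 = 7.9048
LCL = c̄ − 3√c̄ = 7.9048 − 3 × 2.8115 = -0.5299 → 0 (cannot be negative)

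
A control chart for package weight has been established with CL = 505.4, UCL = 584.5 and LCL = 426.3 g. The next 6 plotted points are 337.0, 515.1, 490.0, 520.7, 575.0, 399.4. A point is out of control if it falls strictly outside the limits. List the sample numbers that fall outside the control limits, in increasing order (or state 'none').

Compare each point to [426.3, 584.5]: sample 1 = 337.0 < LCL; sample 6 = 399.4 < LCL.

1, 6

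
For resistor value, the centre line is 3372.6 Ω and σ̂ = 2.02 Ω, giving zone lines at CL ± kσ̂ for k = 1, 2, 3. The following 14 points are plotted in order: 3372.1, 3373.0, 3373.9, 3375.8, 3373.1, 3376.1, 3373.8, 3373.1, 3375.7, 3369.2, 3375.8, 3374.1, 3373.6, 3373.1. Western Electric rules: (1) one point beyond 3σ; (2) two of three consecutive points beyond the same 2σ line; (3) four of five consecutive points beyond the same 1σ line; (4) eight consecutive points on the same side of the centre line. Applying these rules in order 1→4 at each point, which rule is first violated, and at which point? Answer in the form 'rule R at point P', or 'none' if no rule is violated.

rule 4 at point 9

Zone of each point (C = within 1σ̂, B = 1σ̂–2σ̂, A = 2σ̂–3σ̂, * = beyond 3σ̂; sign = side of CL): 1:-C, 2:+C, 3:+C, 4:+B, 5:+C, 6:+B, 7:+C, 8:+C, 9:+B, 10:-B, 11:+B, 12:+C, 13:+C, 14:+C
Rule 4 (eight consecutive points on the same side of the centre line) is satisfied at point 9.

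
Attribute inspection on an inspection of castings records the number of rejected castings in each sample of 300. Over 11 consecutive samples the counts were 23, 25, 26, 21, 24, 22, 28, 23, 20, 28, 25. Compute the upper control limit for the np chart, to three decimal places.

38.212

p̄ = Σdᵢ / (k·n) = 265 / (11 × 300) = 0.08030
UCL = np̄ + 3·√(np̄(1−p̄)) = 24.0909 + 3 × √(24.0909×0.91970) = 24.0909 + 3 × 4.7071 = 38.2121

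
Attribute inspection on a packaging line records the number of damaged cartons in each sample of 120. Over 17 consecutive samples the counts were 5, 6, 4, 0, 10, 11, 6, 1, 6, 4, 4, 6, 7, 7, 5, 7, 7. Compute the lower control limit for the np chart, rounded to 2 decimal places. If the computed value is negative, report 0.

p̄ = Σdᵢ / (k·n) = 96 / (17 × 120) = 0.04706
LCL = np̄ − 3·√(np̄(1−p̄)) = 5.6471 − 3 × 2.3198 = -1.3122 → 0 (negative, so LCL = 0)

0.00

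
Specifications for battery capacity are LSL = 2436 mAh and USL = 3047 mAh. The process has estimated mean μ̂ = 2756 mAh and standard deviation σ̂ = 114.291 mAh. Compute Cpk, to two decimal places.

0.85

Cpu = (USL − μ̂) / (3σ̂) = (3047 − 2756) / (3 × 114.291) = 0.8487; Cpl = (μ̂ − LSL) / (3σ̂) = (2756 − 2436) / (3 × 114.291) = 0.9333; Cpk = min(Cpu, Cpl) = 0.8487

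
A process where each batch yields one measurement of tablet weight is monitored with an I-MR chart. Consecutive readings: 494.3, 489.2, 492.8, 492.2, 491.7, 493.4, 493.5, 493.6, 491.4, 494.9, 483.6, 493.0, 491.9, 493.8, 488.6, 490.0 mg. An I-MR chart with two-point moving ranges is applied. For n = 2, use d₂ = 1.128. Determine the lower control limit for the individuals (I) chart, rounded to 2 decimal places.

483.29

X̄ = (494.3 + 489.2 + 492.8 + 492.2 + 491.7 + 493.4 + 493.5 + 493.6 + 491.4 + 494.9 + 483.6 + 493.0 + 491.9 + 493.8 + 488.6 + 490.0) / 16 = 491.7437
Moving ranges: 5.1, 3.6, 0.6, 0.5, 1.7, 0.1, 0.1, 2.2, 3.5, 11.3, 9.4, 1.1, 1.9, 5.2, 1.4; M̄R̄ = 47.7000 / 15 = 3.1800
LCL = X̄ − 3·M̄R̄/d₂ = 491.7437 − 3 × 3.1800 / 1.128 = 483.2863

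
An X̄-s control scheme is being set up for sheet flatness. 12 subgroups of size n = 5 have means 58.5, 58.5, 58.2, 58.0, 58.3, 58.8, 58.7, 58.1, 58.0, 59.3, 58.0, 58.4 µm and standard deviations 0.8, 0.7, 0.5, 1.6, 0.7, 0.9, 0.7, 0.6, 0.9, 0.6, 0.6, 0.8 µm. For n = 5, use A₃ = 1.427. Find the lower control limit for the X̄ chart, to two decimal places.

X̄̄ = (58.5 + 58.5 + 58.2 + 58.0 + 58.3 + 58.8 + 58.7 + 58.1 + 58.0 + 59.3 + 58.0 + 58.4) / 12 = 58.4000
s̄ = (0.8 + 0.7 + 0.5 + 1.6 + 0.7 + 0.9 + 0.7 + 0.6 + 0.9 + 0.6 + 0.6 + 0.8) / 12 = 0.7833
LCL = X̄̄ − A₃·s̄ = 58.4000 − 1.427 × 0.7833 = 57.2822

57.28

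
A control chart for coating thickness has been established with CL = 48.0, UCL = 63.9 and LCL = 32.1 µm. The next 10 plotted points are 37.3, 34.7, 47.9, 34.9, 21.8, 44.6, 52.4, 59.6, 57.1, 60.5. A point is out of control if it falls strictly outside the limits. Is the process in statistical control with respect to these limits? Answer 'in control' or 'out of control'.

Compare each point to [32.1, 63.9]: sample 5 = 21.8 < LCL.

out of control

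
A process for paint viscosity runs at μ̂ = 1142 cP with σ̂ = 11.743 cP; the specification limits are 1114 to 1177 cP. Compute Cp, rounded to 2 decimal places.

0.89

Cp = (USL − LSL) / (6σ̂) = (1177 − 1114) / (6 × 11.743) = 63.0000 / 70.4580 = 0.8941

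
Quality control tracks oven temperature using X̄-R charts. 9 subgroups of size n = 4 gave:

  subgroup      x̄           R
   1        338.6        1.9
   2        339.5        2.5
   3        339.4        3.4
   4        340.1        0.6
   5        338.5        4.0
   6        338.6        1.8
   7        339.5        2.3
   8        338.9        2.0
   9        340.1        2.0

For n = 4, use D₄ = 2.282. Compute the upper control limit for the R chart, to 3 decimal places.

5.198

R̄ = (1.9 + 2.5 + 3.4 + 0.6 + 4.0 + 1.8 + 2.3 + 2.0 + 2.0) / 9 = 20.5000 / 9 = 2.2778
UCL_R = D₄·R̄ = 2.282 × 2.2778 = 5.1979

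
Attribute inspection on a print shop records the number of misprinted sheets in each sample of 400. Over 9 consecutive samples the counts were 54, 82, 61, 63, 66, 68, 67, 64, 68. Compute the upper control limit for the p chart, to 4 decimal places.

p̄ = Σdᵢ / (k·n) = 593 / (9 × 400) = 0.16472
UCL = p̄ + 3·√(p̄(1−p̄)/n) = 0.16472 + 3 × √(0.16472×0.83528/400) = 0.16472 + 3 × 0.01855 = 0.22036

0.2204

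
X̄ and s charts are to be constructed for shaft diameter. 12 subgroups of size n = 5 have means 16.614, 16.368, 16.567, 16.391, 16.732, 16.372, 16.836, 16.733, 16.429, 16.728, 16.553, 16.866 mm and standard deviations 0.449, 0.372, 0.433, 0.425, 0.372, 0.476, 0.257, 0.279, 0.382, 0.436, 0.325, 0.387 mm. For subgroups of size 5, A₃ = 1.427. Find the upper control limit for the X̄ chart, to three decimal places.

X̄̄ = (16.614 + 16.368 + 16.567 + 16.391 + 16.732 + 16.372 + 16.836 + 16.733 + 16.429 + 16.728 + 16.553 + 16.866) / 12 = 16.5991
s̄ = (0.449 + 0.372 + 0.433 + 0.425 + 0.372 + 0.476 + 0.257 + 0.279 + 0.382 + 0.436 + 0.325 + 0.387) / 12 = 0.3827
UCL = X̄̄ + A₃·s̄ = 16.5991 + 1.427 × 0.3827 = 17.1453

17.145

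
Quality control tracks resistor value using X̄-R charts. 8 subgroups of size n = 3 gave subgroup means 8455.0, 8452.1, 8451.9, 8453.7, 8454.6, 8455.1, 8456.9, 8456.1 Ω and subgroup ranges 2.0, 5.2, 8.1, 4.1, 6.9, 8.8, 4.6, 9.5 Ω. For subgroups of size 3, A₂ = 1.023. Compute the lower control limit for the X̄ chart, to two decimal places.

8448.13

X̄̄ = (8455.0 + 8452.1 + 8451.9 + 8453.7 + 8454.6 + 8455.1 + 8456.9 + 8456.1) / 8 = 67635.4000 / 8 = 8454.4250
R̄ = (2.0 + 5.2 + 8.1 + 4.1 + 6.9 + 8.8 + 4.6 + 9.5) / 8 = 49.2000 / 8 = 6.1500
LCL = X̄̄ − A₂·R̄ = 8454.4250 − 1.023 × 6.1500 = 8448.1335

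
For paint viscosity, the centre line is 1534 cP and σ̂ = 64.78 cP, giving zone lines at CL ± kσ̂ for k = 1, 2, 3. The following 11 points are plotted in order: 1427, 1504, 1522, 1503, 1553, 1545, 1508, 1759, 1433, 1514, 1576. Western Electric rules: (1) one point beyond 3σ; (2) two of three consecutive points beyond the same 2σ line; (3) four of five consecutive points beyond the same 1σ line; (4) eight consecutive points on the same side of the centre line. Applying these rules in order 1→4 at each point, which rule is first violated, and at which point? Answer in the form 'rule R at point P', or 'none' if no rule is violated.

rule 1 at point 8

Zone of each point (C = within 1σ̂, B = 1σ̂–2σ̂, A = 2σ̂–3σ̂, * = beyond 3σ̂; sign = side of CL): 1:-B, 2:-C, 3:-C, 4:-C, 5:+C, 6:+C, 7:-C, 8:+*, 9:-B, 10:-C, 11:+C
Rule 1 (one point beyond the 3σ limits) is satisfied at point 8.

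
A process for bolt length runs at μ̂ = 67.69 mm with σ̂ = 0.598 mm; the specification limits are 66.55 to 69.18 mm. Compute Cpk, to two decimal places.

Cpu = (USL − μ̂) / (3σ̂) = (69.18 − 67.69) / (3 × 0.598) = 0.8305; Cpl = (μ̂ − LSL) / (3σ̂) = (67.69 − 66.55) / (3 × 0.598) = 0.6355; Cpk = min(Cpu, Cpl) = 0.6355

0.64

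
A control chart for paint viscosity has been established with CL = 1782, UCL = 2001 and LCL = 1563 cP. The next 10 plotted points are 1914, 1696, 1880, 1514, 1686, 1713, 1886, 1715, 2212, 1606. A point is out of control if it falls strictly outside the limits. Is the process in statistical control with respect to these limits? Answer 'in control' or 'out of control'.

Compare each point to [1563, 2001]: sample 4 = 1514 < LCL; sample 9 = 2212 > UCL.

out of control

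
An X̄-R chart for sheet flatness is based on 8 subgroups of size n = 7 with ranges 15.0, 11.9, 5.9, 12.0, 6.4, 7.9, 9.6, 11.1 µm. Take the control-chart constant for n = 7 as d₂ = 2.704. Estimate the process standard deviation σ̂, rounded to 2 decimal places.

R̄ = (15.0 + 11.9 + 5.9 + 12.0 + 6.4 + 7.9 + 9.6 + 11.1) / 8 = 9.9750
σ̂ = R̄ / d₂ = 9.9750 / 2.704 = 3.6890

3.69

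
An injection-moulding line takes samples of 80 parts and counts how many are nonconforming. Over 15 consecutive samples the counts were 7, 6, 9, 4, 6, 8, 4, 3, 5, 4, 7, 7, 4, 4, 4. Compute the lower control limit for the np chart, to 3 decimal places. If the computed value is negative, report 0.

0.000

p̄ = Σdᵢ / (k·n) = 82 / (15 × 80) = 0.06833
LCL = np̄ − 3·√(np̄(1−p̄)) = 5.4667 − 3 × 2.2568 = -1.3037 → 0 (negative, so LCL = 0)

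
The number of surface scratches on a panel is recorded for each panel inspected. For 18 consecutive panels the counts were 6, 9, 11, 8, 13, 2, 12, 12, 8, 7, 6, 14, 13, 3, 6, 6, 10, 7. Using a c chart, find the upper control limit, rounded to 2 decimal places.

17.25

c̄ = (6 + 9 + 11 + 8 + 13 + 2 + 12 + 12 + 8 + 7 + 6 + 14 + 13 + 3 + 6 + 6 + 10 + 7) / 18 = 153 / 18 = 8.5000
UCL = c̄ + 3√c̄ = 8.5000 + 3 × √8.5000 = 8.5000 + 3 × 2.9155 = 17.2464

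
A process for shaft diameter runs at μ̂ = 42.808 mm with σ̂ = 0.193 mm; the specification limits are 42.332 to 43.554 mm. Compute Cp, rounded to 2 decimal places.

1.06

Cp = (USL − LSL) / (6σ̂) = (43.554 − 42.332) / (6 × 0.193) = 1.2220 / 1.1580 = 1.0553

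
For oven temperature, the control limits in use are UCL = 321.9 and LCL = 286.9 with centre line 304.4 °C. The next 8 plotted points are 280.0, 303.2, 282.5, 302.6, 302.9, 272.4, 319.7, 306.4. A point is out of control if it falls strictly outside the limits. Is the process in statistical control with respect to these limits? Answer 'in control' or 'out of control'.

Compare each point to [286.9, 321.9]: sample 1 = 280.0 < LCL; sample 3 = 282.5 < LCL; sample 6 = 272.4 < LCL.

out of control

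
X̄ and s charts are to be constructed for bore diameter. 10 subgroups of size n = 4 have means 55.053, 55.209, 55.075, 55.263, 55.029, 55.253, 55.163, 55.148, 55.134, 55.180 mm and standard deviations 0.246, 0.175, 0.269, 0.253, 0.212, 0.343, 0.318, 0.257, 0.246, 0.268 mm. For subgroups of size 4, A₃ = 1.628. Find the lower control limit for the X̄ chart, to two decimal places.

X̄̄ = (55.053 + 55.209 + 55.075 + 55.263 + 55.029 + 55.253 + 55.163 + 55.148 + 55.134 + 55.180) / 10 = 55.1507
s̄ = (0.246 + 0.175 + 0.269 + 0.253 + 0.212 + 0.343 + 0.318 + 0.257 + 0.246 + 0.268) / 10 = 0.2587
LCL = X̄̄ − A₃·s̄ = 55.1507 − 1.628 × 0.2587 = 54.7295

54.73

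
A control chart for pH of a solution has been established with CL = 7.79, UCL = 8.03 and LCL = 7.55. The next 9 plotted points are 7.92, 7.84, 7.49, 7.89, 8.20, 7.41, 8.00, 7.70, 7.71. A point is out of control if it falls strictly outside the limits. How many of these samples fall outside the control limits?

3

Compare each point to [7.55, 8.03]: sample 3 = 7.49 < LCL; sample 5 = 8.20 > UCL; sample 6 = 7.41 < LCL.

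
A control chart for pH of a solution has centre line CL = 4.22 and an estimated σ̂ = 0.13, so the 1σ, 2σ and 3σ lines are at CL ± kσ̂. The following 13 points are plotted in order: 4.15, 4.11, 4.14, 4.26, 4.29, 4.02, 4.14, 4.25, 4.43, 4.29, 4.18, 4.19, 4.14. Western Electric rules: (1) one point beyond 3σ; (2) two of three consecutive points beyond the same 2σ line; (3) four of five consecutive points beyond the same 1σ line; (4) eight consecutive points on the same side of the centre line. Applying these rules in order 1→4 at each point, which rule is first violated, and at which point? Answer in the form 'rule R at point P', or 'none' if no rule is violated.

Zone of each point (C = within 1σ̂, B = 1σ̂–2σ̂, A = 2σ̂–3σ̂, * = beyond 3σ̂; sign = side of CL): 1:-C, 2:-C, 3:-C, 4:+C, 5:+C, 6:-B, 7:-C, 8:+C, 9:+B, 10:+C, 11:-C, 12:-C, 13:-C
No rule fires across all 13 points.

none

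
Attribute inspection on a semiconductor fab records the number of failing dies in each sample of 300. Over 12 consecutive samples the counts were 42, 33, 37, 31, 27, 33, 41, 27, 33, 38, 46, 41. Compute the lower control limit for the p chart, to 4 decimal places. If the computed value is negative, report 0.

0.0631

p̄ = Σdᵢ / (k·n) = 429 / (12 × 300) = 0.11917
LCL = p̄ − 3·√(p̄(1−p̄)/n) = 0.11917 − 3 × 0.01871 = 0.06305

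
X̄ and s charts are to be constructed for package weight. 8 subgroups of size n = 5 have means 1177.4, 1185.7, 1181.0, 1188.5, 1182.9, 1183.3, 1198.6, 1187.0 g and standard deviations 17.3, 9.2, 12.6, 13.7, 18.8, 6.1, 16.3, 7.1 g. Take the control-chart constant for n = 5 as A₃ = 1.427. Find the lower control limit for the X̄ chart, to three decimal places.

1167.516

X̄̄ = (1177.4 + 1185.7 + 1181.0 + 1188.5 + 1182.9 + 1183.3 + 1198.6 + 1187.0) / 8 = 1185.5500
s̄ = (17.3 + 9.2 + 12.6 + 13.7 + 18.8 + 6.1 + 16.3 + 7.1) / 8 = 12.6375
LCL = X̄̄ − A₃·s̄ = 1185.5500 − 1.427 × 12.6375 = 1167.5163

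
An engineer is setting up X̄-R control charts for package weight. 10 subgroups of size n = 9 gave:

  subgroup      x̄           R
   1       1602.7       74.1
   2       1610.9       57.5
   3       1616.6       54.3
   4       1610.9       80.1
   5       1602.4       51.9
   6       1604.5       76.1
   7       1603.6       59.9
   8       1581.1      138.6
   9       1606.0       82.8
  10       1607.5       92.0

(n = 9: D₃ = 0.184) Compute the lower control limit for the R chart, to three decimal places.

14.118

R̄ = (74.1 + 57.5 + 54.3 + 80.1 + 51.9 + 76.1 + 59.9 + 138.6 + 82.8 + 92.0) / 10 = 767.3000 / 10 = 76.7300
LCL_R = D₃·R̄ = 0.184 × 76.7300 = 14.1183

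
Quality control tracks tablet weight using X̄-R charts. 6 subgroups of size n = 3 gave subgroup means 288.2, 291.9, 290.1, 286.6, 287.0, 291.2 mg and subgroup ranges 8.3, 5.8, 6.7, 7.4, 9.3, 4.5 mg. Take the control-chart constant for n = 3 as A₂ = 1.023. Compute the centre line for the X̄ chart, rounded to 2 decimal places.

289.17

X̄̄ = (288.2 + 291.9 + 290.1 + 286.6 + 287.0 + 291.2) / 6 = 1735.0000 / 6 = 289.1667
CL = X̄̄ = 289.1667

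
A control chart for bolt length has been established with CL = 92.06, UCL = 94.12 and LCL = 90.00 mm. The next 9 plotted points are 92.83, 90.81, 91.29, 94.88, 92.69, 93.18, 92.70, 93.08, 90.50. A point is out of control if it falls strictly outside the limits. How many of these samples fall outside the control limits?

1

Compare each point to [90.00, 94.12]: sample 4 = 94.88 > UCL.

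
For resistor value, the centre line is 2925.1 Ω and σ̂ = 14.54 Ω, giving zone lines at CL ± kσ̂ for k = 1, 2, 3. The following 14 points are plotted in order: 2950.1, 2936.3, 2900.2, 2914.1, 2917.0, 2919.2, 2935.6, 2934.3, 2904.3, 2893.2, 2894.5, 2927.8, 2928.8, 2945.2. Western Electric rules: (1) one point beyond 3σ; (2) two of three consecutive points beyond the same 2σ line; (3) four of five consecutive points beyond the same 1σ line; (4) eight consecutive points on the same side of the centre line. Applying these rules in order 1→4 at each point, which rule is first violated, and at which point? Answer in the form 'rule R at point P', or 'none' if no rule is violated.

Zone of each point (C = within 1σ̂, B = 1σ̂–2σ̂, A = 2σ̂–3σ̂, * = beyond 3σ̂; sign = side of CL): 1:+B, 2:+C, 3:-B, 4:-C, 5:-C, 6:-C, 7:+C, 8:+C, 9:-B, 10:-A, 11:-A, 12:+C, 13:+C, 14:+B
Rule 2 (two of three consecutive points beyond the same 2σ limit) is satisfied at point 11.

rule 2 at point 11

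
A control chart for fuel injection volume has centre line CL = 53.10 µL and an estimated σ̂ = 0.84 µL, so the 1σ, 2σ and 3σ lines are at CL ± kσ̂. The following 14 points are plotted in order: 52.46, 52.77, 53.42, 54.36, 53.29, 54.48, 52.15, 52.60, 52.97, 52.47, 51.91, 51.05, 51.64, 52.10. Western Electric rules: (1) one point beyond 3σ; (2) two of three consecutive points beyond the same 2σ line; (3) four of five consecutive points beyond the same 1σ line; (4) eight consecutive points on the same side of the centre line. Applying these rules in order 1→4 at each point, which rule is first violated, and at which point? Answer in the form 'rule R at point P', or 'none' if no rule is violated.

Zone of each point (C = within 1σ̂, B = 1σ̂–2σ̂, A = 2σ̂–3σ̂, * = beyond 3σ̂; sign = side of CL): 1:-C, 2:-C, 3:+C, 4:+B, 5:+C, 6:+B, 7:-B, 8:-C, 9:-C, 10:-C, 11:-B, 12:-A, 13:-B, 14:-B
Rule 3 (four of five consecutive points beyond the same 1σ limit) is satisfied at point 14.

rule 3 at point 14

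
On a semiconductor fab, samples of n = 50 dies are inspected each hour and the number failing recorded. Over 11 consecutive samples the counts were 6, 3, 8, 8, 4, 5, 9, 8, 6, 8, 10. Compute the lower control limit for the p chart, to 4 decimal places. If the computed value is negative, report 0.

p̄ = Σdᵢ / (k·n) = 75 / (11 × 50) = 0.13636
LCL = p̄ − 3·√(p̄(1−p̄)/n) = 0.13636 − 3 × 0.04853 = -0.00923 → 0 (negative, so LCL = 0)

0.0000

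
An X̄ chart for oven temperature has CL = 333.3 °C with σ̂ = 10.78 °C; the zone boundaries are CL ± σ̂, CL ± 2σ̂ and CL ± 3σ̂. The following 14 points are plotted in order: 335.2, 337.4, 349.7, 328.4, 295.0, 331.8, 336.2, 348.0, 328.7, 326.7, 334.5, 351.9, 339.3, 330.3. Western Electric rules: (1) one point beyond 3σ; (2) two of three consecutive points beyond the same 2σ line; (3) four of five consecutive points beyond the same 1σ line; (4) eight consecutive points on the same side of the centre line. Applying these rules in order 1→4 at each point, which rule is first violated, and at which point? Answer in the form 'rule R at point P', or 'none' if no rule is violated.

Zone of each point (C = within 1σ̂, B = 1σ̂–2σ̂, A = 2σ̂–3σ̂, * = beyond 3σ̂; sign = side of CL): 1:+C, 2:+C, 3:+B, 4:-C, 5:-*, 6:-C, 7:+C, 8:+B, 9:-C, 10:-C, 11:+C, 12:+B, 13:+C, 14:-C
Rule 1 (one point beyond the 3σ limits) is satisfied at point 5.

rule 1 at point 5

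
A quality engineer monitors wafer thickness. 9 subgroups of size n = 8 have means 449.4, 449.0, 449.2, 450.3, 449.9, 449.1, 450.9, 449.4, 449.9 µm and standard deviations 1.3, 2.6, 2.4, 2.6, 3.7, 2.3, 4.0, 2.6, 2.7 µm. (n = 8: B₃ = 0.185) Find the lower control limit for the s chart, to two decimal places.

0.50

s̄ = (1.3 + 2.6 + 2.4 + 2.6 + 3.7 + 2.3 + 4.0 + 2.6 + 2.7) / 9 = 2.6889
LCL_s = B₃·s̄ = 0.185 × 2.6889 = 0.4974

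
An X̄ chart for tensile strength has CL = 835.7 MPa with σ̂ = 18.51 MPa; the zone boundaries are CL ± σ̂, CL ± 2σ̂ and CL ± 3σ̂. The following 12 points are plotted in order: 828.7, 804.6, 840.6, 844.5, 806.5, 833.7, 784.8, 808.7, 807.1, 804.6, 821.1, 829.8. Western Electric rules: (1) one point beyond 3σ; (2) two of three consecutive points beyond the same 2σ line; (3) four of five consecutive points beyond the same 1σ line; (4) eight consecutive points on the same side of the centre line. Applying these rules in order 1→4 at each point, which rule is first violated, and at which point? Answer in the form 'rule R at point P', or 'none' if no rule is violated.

Zone of each point (C = within 1σ̂, B = 1σ̂–2σ̂, A = 2σ̂–3σ̂, * = beyond 3σ̂; sign = side of CL): 1:-C, 2:-B, 3:+C, 4:+C, 5:-B, 6:-C, 7:-A, 8:-B, 9:-B, 10:-B, 11:-C, 12:-C
Rule 3 (four of five consecutive points beyond the same 1σ limit) is satisfied at point 9.

rule 3 at point 9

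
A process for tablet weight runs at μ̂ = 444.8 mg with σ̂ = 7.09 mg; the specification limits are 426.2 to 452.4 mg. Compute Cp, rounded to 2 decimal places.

0.62

Cp = (USL − LSL) / (6σ̂) = (452.4 − 426.2) / (6 × 7.09) = 26.2000 / 42.5400 = 0.6159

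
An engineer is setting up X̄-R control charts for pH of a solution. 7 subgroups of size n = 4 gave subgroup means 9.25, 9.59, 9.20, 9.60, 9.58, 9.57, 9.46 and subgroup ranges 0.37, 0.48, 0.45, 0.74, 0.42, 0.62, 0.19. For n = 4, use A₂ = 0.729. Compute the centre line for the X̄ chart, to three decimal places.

X̄̄ = (9.25 + 9.59 + 9.20 + 9.60 + 9.58 + 9.57 + 9.46) / 7 = 66.2500 / 7 = 9.4643
CL = X̄̄ = 9.4643

9.464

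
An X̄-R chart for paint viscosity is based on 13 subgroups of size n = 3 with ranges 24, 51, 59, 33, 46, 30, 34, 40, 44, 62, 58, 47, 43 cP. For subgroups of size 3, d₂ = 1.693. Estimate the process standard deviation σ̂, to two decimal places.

25.94

R̄ = (24 + 51 + 59 + 33 + 46 + 30 + 34 + 40 + 44 + 62 + 58 + 47 + 43) / 13 = 43.9231
σ̂ = R̄ / d₂ = 43.9231 / 1.693 = 25.9439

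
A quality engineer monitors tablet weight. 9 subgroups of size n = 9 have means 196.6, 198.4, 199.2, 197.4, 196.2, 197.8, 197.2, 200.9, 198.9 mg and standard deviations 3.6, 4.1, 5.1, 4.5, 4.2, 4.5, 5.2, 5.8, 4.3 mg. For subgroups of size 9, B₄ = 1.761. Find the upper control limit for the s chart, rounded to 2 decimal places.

s̄ = (3.6 + 4.1 + 5.1 + 4.5 + 4.2 + 4.5 + 5.2 + 5.8 + 4.3) / 9 = 4.5889
UCL_s = B₄·s̄ = 1.761 × 4.5889 = 8.0810

8.08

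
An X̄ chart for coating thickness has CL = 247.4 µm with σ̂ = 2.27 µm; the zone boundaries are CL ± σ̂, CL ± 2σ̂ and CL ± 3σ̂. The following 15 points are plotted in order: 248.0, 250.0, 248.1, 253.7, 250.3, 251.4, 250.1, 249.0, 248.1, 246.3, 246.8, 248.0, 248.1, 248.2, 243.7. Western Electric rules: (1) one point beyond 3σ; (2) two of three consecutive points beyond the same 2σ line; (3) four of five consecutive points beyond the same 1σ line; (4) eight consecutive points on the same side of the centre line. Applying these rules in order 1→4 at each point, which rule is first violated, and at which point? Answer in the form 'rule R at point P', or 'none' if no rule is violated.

Zone of each point (C = within 1σ̂, B = 1σ̂–2σ̂, A = 2σ̂–3σ̂, * = beyond 3σ̂; sign = side of CL): 1:+C, 2:+B, 3:+C, 4:+A, 5:+B, 6:+B, 7:+B, 8:+C, 9:+C, 10:-C, 11:-C, 12:+C, 13:+C, 14:+C, 15:-B
Rule 3 (four of five consecutive points beyond the same 1σ limit) is satisfied at point 6.

rule 3 at point 6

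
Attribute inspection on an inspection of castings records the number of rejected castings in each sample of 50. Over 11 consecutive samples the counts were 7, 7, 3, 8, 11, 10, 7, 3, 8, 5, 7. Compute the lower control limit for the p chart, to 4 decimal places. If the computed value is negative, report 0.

0.0000

p̄ = Σdᵢ / (k·n) = 76 / (11 × 50) = 0.13818
LCL = p̄ − 3·√(p̄(1−p̄)/n) = 0.13818 − 3 × 0.04880 = -0.00823 → 0 (negative, so LCL = 0)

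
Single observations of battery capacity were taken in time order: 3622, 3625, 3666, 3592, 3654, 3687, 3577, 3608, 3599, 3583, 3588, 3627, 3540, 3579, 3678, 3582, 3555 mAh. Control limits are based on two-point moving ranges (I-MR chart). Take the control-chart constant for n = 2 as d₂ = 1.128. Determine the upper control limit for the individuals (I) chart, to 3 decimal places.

3737.688

X̄ = (3622 + 3625 + 3666 + 3592 + 3654 + 3687 + 3577 + 3608 + 3599 + 3583 + 3588 + 3627 + 3540 + 3579 + 3678 + 3582 + 3555) / 17 = 3609.5294
Moving ranges: 3, 41, 74, 62, 33, 110, 31, 9, 16, 5, 39, 87, 39, 99, 96, 27; M̄R̄ = 771.0000 / 16 = 48.1875
UCL = X̄ + 3·M̄R̄/d₂ = 3609.5294 + 3 × 48.1875 / 1.128 = 3737.6877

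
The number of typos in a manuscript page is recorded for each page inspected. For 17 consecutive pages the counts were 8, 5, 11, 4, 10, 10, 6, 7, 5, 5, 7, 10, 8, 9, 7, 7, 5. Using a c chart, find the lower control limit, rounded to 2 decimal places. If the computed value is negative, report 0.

c̄ = (8 + 5 + 11 + 4 + 10 + 10 + 6 + 7 + 5 + 5 + 7 + 10 + 8 + 9 + 7 + 7 + 5) / 17 = 124 / 17 = 7.2941
LCL = c̄ − 3√c̄ = 7.2941 − 3 × 2.7008 = -0.8082 → 0 (cannot be negative)

0.00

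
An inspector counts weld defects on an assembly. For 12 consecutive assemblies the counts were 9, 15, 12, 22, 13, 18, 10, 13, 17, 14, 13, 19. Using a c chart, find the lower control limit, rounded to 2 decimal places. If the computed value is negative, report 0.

3.13

c̄ = (9 + 15 + 12 + 22 + 13 + 18 + 10 + 13 + 17 + 14 + 13 + 19) / 12 = 175 / 12 = 14.5833
LCL = c̄ − 3√c̄ = 14.5833 − 3 × 3.8188 = 3.1269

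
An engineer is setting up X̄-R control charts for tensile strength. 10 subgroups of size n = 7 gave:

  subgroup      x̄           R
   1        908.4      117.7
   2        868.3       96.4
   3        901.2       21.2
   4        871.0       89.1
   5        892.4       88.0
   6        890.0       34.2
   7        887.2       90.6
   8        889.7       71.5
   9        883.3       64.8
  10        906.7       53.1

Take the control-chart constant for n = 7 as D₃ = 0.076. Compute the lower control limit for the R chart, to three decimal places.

R̄ = (117.7 + 96.4 + 21.2 + 89.1 + 88.0 + 34.2 + 90.6 + 71.5 + 64.8 + 53.1) / 10 = 726.6000 / 10 = 72.6600
LCL_R = D₃·R̄ = 0.076 × 72.6600 = 5.5222

5.522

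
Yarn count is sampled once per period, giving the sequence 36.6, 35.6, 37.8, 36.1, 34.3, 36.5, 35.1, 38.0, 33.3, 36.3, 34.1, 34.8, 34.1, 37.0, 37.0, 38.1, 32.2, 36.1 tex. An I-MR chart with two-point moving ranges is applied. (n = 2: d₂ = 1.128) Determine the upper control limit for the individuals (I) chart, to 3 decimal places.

41.714

X̄ = (36.6 + 35.6 + 37.8 + 36.1 + 34.3 + 36.5 + 35.1 + 38.0 + 33.3 + 36.3 + 34.1 + 34.8 + 34.1 + 37.0 + 37.0 + 38.1 + 32.2 + 36.1) / 18 = 35.7222
Moving ranges: 1.0, 2.2, 1.7, 1.8, 2.2, 1.4, 2.9, 4.7, 3.0, 2.2, 0.7, 0.7, 2.9, 0.0, 1.1, 5.9, 3.9; M̄R̄ = 38.3000 / 17 = 2.2529
UCL = X̄ + 3·M̄R̄/d₂ = 35.7222 + 3 × 2.2529 / 1.128 = 41.7141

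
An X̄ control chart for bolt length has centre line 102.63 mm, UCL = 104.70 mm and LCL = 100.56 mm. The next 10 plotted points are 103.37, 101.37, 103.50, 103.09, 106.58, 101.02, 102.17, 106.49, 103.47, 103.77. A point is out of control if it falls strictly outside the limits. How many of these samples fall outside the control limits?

2

Compare each point to [100.56, 104.70]: sample 5 = 106.58 > UCL; sample 8 = 106.49 > UCL.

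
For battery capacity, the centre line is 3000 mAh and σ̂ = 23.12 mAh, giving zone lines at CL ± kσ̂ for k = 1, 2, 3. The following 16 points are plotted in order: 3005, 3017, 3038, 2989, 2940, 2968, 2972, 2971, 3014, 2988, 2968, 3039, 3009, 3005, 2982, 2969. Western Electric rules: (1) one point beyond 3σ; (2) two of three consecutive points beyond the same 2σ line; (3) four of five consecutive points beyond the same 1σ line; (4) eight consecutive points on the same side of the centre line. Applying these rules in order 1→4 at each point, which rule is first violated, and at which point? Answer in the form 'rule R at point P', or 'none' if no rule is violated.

rule 3 at point 8

Zone of each point (C = within 1σ̂, B = 1σ̂–2σ̂, A = 2σ̂–3σ̂, * = beyond 3σ̂; sign = side of CL): 1:+C, 2:+C, 3:+B, 4:-C, 5:-A, 6:-B, 7:-B, 8:-B, 9:+C, 10:-C, 11:-B, 12:+B, 13:+C, 14:+C, 15:-C, 16:-B
Rule 3 (four of five consecutive points beyond the same 1σ limit) is satisfied at point 8.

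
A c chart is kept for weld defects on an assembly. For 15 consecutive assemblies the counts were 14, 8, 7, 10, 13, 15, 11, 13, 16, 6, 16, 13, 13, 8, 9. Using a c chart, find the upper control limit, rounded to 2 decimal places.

c̄ = (14 + 8 + 7 + 10 + 13 + 15 + 11 + 13 + 16 + 6 + 16 + 13 + 13 + 8 + 9) / 15 = 172 / 15 = 11.4667
UCL = c̄ + 3√c̄ = 11.4667 + 3 × √11.4667 = 11.4667 + 3 × 3.3862 = 21.6254

21.63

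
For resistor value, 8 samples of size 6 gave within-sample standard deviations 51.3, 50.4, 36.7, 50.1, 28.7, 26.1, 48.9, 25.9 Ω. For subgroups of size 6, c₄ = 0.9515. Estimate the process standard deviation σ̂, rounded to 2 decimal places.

s̄ = (51.3 + 50.4 + 36.7 + 50.1 + 28.7 + 26.1 + 48.9 + 25.9) / 8 = 39.7625
σ̂ = s̄ / c₄ = 39.7625 / 0.9515 = 41.7893

41.79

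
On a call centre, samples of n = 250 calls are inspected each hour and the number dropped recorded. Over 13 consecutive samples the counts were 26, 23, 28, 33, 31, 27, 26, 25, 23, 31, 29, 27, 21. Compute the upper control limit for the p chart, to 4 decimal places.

p̄ = Σdᵢ / (k·n) = 350 / (13 × 250) = 0.10769
UCL = p̄ + 3·√(p̄(1−p̄)/n) = 0.10769 + 3 × √(0.10769×0.89231/250) = 0.10769 + 3 × 0.01961 = 0.16651

0.1665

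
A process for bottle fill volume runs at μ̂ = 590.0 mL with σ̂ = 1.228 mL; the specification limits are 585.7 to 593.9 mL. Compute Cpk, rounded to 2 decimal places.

Cpu = (USL − μ̂) / (3σ̂) = (593.9 − 590.0) / (3 × 1.228) = 1.0586; Cpl = (μ̂ − LSL) / (3σ̂) = (590.0 − 585.7) / (3 × 1.228) = 1.1672; Cpk = min(Cpu, Cpl) = 1.0586

1.06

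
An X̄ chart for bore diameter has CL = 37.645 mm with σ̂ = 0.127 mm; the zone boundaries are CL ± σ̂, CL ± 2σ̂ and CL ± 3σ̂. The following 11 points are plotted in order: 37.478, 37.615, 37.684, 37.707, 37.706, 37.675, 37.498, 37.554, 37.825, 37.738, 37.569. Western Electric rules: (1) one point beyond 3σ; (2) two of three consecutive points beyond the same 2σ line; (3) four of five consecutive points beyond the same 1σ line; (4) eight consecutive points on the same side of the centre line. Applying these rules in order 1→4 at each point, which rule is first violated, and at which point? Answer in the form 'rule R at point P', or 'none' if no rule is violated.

none

Zone of each point (C = within 1σ̂, B = 1σ̂–2σ̂, A = 2σ̂–3σ̂, * = beyond 3σ̂; sign = side of CL): 1:-B, 2:-C, 3:+C, 4:+C, 5:+C, 6:+C, 7:-B, 8:-C, 9:+B, 10:+C, 11:-C
No rule fires across all 11 points.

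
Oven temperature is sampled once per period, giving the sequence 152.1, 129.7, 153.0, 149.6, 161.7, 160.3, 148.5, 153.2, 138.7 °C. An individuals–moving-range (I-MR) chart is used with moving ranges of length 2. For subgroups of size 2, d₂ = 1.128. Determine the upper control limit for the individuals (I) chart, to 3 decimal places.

X̄ = (152.1 + 129.7 + 153.0 + 149.6 + 161.7 + 160.3 + 148.5 + 153.2 + 138.7) / 9 = 149.6444
Moving ranges: 22.4, 23.3, 3.4, 12.1, 1.4, 11.8, 4.7, 14.5; M̄R̄ = 93.6000 / 8 = 11.7000
UCL = X̄ + 3·M̄R̄/d₂ = 149.6444 + 3 × 11.7000 / 1.128 = 180.7615

180.761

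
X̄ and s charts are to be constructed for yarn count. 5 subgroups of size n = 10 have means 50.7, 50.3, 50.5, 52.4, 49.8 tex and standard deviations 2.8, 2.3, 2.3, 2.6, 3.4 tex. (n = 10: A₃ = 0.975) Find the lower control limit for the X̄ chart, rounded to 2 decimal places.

48.13

X̄̄ = (50.7 + 50.3 + 50.5 + 52.4 + 49.8) / 5 = 50.7400
s̄ = (2.8 + 2.3 + 2.3 + 2.6 + 3.4) / 5 = 2.6800
LCL = X̄̄ − A₃·s̄ = 50.7400 − 0.975 × 2.6800 = 48.1270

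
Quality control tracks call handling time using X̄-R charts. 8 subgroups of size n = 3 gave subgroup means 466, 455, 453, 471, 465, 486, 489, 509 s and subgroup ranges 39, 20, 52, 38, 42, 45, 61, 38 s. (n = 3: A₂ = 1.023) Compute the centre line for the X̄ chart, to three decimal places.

474.250

X̄̄ = (466 + 455 + 453 + 471 + 465 + 486 + 489 + 509) / 8 = 3794.0000 / 8 = 474.2500
CL = X̄̄ = 474.2500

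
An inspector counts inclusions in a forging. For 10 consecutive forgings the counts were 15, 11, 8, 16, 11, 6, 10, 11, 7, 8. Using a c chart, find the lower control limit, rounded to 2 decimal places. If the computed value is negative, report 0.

c̄ = (15 + 11 + 8 + 16 + 11 + 6 + 10 + 11 + 7 + 8) / 10 = 103 / 10 = 10.3000
LCL = c̄ − 3√c̄ = 10.3000 − 3 × 3.2094 = 0.6719

0.67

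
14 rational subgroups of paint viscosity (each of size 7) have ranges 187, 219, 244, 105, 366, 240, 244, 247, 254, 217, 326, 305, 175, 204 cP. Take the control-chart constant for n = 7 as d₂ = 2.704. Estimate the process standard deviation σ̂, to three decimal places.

R̄ = (187 + 219 + 244 + 105 + 366 + 240 + 244 + 247 + 254 + 217 + 326 + 305 + 175 + 204) / 14 = 238.0714
σ̂ = R̄ / d₂ = 238.0714 / 2.704 = 88.0442

88.044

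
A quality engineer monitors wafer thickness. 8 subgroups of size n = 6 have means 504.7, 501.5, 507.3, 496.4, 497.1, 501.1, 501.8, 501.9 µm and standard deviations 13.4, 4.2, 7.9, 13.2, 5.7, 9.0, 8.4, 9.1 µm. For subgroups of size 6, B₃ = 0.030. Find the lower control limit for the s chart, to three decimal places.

s̄ = (13.4 + 4.2 + 7.9 + 13.2 + 5.7 + 9.0 + 8.4 + 9.1) / 8 = 8.8625
LCL_s = B₃·s̄ = 0.030 × 8.8625 = 0.2659

0.266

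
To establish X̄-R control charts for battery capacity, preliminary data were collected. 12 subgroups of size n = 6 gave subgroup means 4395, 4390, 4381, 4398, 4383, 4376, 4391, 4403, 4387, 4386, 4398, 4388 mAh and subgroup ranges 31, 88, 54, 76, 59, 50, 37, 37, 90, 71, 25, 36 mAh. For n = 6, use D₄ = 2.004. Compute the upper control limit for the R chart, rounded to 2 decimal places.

R̄ = (31 + 88 + 54 + 76 + 59 + 50 + 37 + 37 + 90 + 71 + 25 + 36) / 12 = 654.0000 / 12 = 54.5000
UCL_R = D₄·R̄ = 2.004 × 54.5000 = 109.2180

109.22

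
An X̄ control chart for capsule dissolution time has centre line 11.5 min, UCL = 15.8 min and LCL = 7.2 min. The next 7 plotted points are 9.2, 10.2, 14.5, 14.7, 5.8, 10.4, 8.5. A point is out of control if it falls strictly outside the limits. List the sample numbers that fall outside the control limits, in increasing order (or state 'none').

Compare each point to [7.2, 15.8]: sample 5 = 5.8 < LCL.

5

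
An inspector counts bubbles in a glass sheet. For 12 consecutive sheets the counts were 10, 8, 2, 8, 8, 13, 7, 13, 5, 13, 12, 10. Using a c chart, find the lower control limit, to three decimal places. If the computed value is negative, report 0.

0.042

c̄ = (10 + 8 + 2 + 8 + 8 + 13 + 7 + 13 + 5 + 13 + 12 + 10) / 12 = 109 / 12 = 9.0833
LCL = c̄ − 3√c̄ = 9.0833 − 3 × 3.0139 = 0.0418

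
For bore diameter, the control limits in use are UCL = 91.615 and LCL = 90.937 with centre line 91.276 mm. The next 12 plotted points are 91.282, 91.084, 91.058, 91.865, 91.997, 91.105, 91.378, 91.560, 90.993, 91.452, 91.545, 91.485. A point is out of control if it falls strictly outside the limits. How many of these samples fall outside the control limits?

2

Compare each point to [90.937, 91.615]: sample 4 = 91.865 > UCL; sample 5 = 91.997 > UCL.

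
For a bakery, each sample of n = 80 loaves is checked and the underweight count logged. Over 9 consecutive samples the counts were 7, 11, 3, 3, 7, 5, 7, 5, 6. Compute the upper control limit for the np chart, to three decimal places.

p̄ = Σdᵢ / (k·n) = 54 / (9 × 80) = 0.07500
UCL = np̄ + 3·√(np̄(1−p̄)) = 6.0000 + 3 × √(6.0000×0.92500) = 6.0000 + 3 × 2.3558 = 13.0675

13.068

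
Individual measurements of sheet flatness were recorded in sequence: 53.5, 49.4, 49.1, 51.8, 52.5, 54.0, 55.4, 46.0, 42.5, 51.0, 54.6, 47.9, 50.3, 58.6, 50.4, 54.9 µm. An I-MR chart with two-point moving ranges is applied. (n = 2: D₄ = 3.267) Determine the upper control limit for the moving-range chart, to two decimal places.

Moving ranges: 4.1, 0.3, 2.7, 0.7, 1.5, 1.4, 9.4, 3.5, 8.5, 3.6, 6.7, 2.4, 8.3, 8.2, 4.5; M̄R̄ = 65.8000 / 15 = 4.3867
UCL_MR = D₄·M̄R̄ = 3.267 × 4.3867 = 14.3312

14.33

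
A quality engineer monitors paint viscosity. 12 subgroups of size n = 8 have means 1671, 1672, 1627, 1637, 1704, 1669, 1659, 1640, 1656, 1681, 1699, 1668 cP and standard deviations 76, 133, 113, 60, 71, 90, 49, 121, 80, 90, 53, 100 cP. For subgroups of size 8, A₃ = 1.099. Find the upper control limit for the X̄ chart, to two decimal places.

X̄̄ = (1671 + 1672 + 1627 + 1637 + 1704 + 1669 + 1659 + 1640 + 1656 + 1681 + 1699 + 1668) / 12 = 1665.2500
s̄ = (76 + 133 + 113 + 60 + 71 + 90 + 49 + 121 + 80 + 90 + 53 + 100) / 12 = 86.3333
UCL = X̄̄ + A₃·s̄ = 1665.2500 + 1.099 × 86.3333 = 1760.1303

1760.13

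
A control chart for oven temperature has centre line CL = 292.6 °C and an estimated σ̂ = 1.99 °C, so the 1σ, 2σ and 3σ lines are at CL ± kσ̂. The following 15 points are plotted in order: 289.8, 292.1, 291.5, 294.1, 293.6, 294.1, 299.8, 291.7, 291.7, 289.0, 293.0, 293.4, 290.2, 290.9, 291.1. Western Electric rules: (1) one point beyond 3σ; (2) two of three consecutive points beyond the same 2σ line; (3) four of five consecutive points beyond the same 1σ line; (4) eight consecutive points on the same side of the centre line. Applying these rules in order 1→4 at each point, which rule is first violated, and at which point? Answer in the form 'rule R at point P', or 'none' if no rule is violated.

rule 1 at point 7

Zone of each point (C = within 1σ̂, B = 1σ̂–2σ̂, A = 2σ̂–3σ̂, * = beyond 3σ̂; sign = side of CL): 1:-B, 2:-C, 3:-C, 4:+C, 5:+C, 6:+C, 7:+*, 8:-C, 9:-C, 10:-B, 11:+C, 12:+C, 13:-B, 14:-C, 15:-C
Rule 1 (one point beyond the 3σ limits) is satisfied at point 7.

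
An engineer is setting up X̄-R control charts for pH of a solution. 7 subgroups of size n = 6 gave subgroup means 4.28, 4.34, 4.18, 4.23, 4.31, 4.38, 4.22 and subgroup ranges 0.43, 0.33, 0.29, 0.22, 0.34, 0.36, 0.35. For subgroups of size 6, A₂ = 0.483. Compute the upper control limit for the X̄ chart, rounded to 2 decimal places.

X̄̄ = (4.28 + 4.34 + 4.18 + 4.23 + 4.31 + 4.38 + 4.22) / 7 = 29.9400 / 7 = 4.2771
R̄ = (0.43 + 0.33 + 0.29 + 0.22 + 0.34 + 0.36 + 0.35) / 7 = 2.3200 / 7 = 0.3314
UCL = X̄̄ + A₂·R̄ = 4.2771 + 0.483 × 0.3314 = 4.4372

4.44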